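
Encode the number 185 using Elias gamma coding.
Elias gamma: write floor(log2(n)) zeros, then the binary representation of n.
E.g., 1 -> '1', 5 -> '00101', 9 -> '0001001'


num_bits = floor(log2(185)) + 1 = 8
leading_zeros = num_bits - 1 = 7
binary(185) = 10111001

Elias gamma(185) = '0000000' + '10111001' = 000000010111001 (15 bits)


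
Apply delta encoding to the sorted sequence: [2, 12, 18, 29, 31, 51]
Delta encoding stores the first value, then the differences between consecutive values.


First value: 2
Deltas:
  12 - 2 = 10
  18 - 12 = 6
  29 - 18 = 11
  31 - 29 = 2
  51 - 31 = 20


Delta encoded: [2, 10, 6, 11, 2, 20]


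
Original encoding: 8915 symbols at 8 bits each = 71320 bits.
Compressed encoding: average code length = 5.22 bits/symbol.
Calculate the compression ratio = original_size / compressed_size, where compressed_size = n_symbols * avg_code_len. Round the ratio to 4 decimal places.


original_size = n_symbols * orig_bits = 8915 * 8 = 71320 bits
compressed_size = n_symbols * avg_code_len = 8915 * 5.22 = 46536.3 bits
ratio = original_size / compressed_size = 71320 / 46536.3 = 1.5326

Compression ratio = 1.5326


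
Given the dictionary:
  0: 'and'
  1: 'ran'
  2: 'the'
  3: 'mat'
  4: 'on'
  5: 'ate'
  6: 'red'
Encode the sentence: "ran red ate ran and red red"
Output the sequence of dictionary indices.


Look up each word in the dictionary:
  'ran' -> 1
  'red' -> 6
  'ate' -> 5
  'ran' -> 1
  'and' -> 0
  'red' -> 6
  'red' -> 6

Encoded: [1, 6, 5, 1, 0, 6, 6]


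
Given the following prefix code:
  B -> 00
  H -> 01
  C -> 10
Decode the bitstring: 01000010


Decoding step by step:
Bits 01 -> H
Bits 00 -> B
Bits 00 -> B
Bits 10 -> C


Decoded message: HBBC


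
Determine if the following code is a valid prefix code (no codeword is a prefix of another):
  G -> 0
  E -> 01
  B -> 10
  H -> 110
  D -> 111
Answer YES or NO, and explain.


Checking each pair (does one codeword prefix another?):
  G='0' vs E='01': prefix -- VIOLATION

NO -- this is NOT a valid prefix code. G (0) is a prefix of E (01).


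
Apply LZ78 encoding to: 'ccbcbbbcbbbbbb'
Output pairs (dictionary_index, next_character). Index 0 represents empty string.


LZ78 encoding steps:
Dictionary: {0: ''}
Step 1: w='' (idx 0), next='c' -> output (0, 'c'), add 'c' as idx 1
Step 2: w='c' (idx 1), next='b' -> output (1, 'b'), add 'cb' as idx 2
Step 3: w='cb' (idx 2), next='b' -> output (2, 'b'), add 'cbb' as idx 3
Step 4: w='' (idx 0), next='b' -> output (0, 'b'), add 'b' as idx 4
Step 5: w='cbb' (idx 3), next='b' -> output (3, 'b'), add 'cbbb' as idx 5
Step 6: w='b' (idx 4), next='b' -> output (4, 'b'), add 'bb' as idx 6
Step 7: w='b' (idx 4), end of input -> output (4, '')


Encoded: [(0, 'c'), (1, 'b'), (2, 'b'), (0, 'b'), (3, 'b'), (4, 'b'), (4, '')]


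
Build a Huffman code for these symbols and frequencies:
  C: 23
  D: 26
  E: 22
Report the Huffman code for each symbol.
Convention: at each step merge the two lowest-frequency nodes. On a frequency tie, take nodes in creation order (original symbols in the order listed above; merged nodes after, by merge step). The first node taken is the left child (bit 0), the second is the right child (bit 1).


Huffman tree construction:
Step 1: Merge E(22) + C(23) = 45
Step 2: Merge D(26) + (E+C)(45) = 71
Read each symbol's code off the tree from the root (left child = 0, right child = 1).

Codes:
  C: 11 (length 2)
  D: 0 (length 1)
  E: 10 (length 2)
Average code length: 116/71 = 1.6338 bits/symbol


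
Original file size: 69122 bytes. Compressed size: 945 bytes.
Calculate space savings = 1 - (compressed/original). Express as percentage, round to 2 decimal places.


ratio = compressed/original = 945/69122 = 0.013671
savings = 1 - ratio = 1 - 0.013671 = 0.986329
as a percentage: 0.986329 * 100 = 98.63%

Space savings = 1 - 945/69122 = 98.63%


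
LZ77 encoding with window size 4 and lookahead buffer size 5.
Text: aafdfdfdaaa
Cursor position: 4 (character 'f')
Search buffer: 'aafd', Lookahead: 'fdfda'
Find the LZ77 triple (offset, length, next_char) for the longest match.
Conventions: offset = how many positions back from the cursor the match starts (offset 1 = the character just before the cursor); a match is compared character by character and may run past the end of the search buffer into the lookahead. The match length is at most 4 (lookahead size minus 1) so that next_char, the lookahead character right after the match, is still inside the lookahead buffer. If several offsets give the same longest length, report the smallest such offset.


Try each offset into the search buffer:
  offset=1 (pos 3, char 'd'): match length 0
  offset=2 (pos 2, char 'f'): match length 4
  offset=3 (pos 1, char 'a'): match length 0
  offset=4 (pos 0, char 'a'): match length 0
Longest match has length 4 at offset 2.
next_char = character at position 4 + 4 = 8 -> 'a'

Best match: offset=2, length=4 (matching 'fdfd' starting at position 2)
LZ77 triple: (2, 4, 'a')


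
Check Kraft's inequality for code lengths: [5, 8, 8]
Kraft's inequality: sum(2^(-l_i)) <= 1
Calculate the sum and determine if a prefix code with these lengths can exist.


Sum = 2^(-5) + 2^(-8) + 2^(-8)
    = 0.03125 + 0.00390625 + 0.00390625
    = 10/256 = 0.0390625
Since 0.0390625 <= 1, Kraft's inequality IS satisfied.
A prefix code with these lengths CAN exist.

Kraft sum = 0.0390625. Satisfied.


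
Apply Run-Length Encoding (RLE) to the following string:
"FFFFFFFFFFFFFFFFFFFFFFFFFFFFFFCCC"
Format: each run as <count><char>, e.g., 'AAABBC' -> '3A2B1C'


Scanning runs left to right:
  i=0: run of 'F' x 30 -> '30F'
  i=30: run of 'C' x 3 -> '3C'

RLE = 30F3C


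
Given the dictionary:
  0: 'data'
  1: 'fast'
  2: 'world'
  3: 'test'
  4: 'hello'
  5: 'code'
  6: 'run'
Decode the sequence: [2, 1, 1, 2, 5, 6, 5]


Look up each index in the dictionary:
  2 -> 'world'
  1 -> 'fast'
  1 -> 'fast'
  2 -> 'world'
  5 -> 'code'
  6 -> 'run'
  5 -> 'code'

Decoded: "world fast fast world code run code"


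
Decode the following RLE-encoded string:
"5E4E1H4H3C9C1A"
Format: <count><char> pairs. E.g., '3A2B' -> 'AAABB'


Expanding each <count><char> pair:
  5E -> 'EEEEE'
  4E -> 'EEEE'
  1H -> 'H'
  4H -> 'HHHH'
  3C -> 'CCC'
  9C -> 'CCCCCCCCC'
  1A -> 'A'

Decoded = EEEEEEEEEHHHHHCCCCCCCCCCCCA


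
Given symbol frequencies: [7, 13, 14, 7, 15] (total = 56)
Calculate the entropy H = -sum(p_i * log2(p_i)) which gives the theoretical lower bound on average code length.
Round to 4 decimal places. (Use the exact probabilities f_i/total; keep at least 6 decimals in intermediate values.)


Per-symbol terms -p_i * log2(p_i) with p_i = f_i/56:
  p = 7/56 = 0.125000: log2(p) = -3.000000, -p*log2(p) = 0.375000
  p = 13/56 = 0.232143: log2(p) = -2.106915, -p*log2(p) = 0.489105
  p = 14/56 = 0.250000: log2(p) = -2.000000, -p*log2(p) = 0.500000
  p = 7/56 = 0.125000: log2(p) = -3.000000, -p*log2(p) = 0.375000
  p = 15/56 = 0.267857: log2(p) = -1.900464, -p*log2(p) = 0.509053
H = 0.375000 + 0.489105 + 0.500000 + 0.375000 + 0.509053 = 2.248158

H = 2.2482 bits/symbol


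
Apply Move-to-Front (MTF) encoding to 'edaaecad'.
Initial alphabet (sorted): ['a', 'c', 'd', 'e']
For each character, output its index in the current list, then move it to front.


MTF encoding:
'e': index 3 in ['a', 'c', 'd', 'e'] -> ['e', 'a', 'c', 'd']
'd': index 3 in ['e', 'a', 'c', 'd'] -> ['d', 'e', 'a', 'c']
'a': index 2 in ['d', 'e', 'a', 'c'] -> ['a', 'd', 'e', 'c']
'a': index 0 in ['a', 'd', 'e', 'c'] -> ['a', 'd', 'e', 'c']
'e': index 2 in ['a', 'd', 'e', 'c'] -> ['e', 'a', 'd', 'c']
'c': index 3 in ['e', 'a', 'd', 'c'] -> ['c', 'e', 'a', 'd']
'a': index 2 in ['c', 'e', 'a', 'd'] -> ['a', 'c', 'e', 'd']
'd': index 3 in ['a', 'c', 'e', 'd'] -> ['d', 'a', 'c', 'e']


Output: [3, 3, 2, 0, 2, 3, 2, 3]


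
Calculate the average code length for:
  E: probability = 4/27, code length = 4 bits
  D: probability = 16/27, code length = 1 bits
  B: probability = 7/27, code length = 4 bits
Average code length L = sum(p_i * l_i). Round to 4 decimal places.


Weighted contributions p_i * l_i:
  E: (4/27) * 4 = 16/27
  D: (16/27) * 1 = 16/27
  B: (7/27) * 4 = 28/27
Sum = (16 + 16 + 28)/27 = 60/27

L = 60/27 = 2.2222 bits/symbol


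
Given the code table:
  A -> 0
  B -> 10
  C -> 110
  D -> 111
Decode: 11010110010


Decoding:
110 -> C
10 -> B
110 -> C
0 -> A
10 -> B


Result: CBCAB


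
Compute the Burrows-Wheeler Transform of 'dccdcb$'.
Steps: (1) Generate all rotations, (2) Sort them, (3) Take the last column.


Rotations (sorted):
  0: $dccdcb -> last char: b
  1: b$dccdc -> last char: c
  2: cb$dccd -> last char: d
  3: ccdcb$d -> last char: d
  4: cdcb$dc -> last char: c
  5: dcb$dcc -> last char: c
  6: dccdcb$ -> last char: $


BWT = bcddcc$


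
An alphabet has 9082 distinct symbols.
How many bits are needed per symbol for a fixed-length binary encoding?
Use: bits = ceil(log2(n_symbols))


log2(9082) = 13.1488
Bracket: 2^13 = 8192 < 9082 <= 2^14 = 16384
So ceil(log2(9082)) = 14

bits = ceil(log2(9082)) = ceil(13.1488) = 14 bits


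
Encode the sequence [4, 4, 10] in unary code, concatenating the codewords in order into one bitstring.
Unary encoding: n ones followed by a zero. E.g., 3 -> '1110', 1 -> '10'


Encode each number as n ones followed by a terminating 0:
  4 -> 11110 (5 bits)
  4 -> 11110 (5 bits)
  10 -> 11111111110 (11 bits)
Total length = 5 + 5 + 11 = 21 bits.

Unary([4, 4, 10]) = 111101111011111111110 (21 bits)


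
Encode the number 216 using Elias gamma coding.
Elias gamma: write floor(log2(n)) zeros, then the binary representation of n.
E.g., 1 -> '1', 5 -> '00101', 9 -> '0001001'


num_bits = floor(log2(216)) + 1 = 8
leading_zeros = num_bits - 1 = 7
binary(216) = 11011000

Elias gamma(216) = '0000000' + '11011000' = 000000011011000 (15 bits)


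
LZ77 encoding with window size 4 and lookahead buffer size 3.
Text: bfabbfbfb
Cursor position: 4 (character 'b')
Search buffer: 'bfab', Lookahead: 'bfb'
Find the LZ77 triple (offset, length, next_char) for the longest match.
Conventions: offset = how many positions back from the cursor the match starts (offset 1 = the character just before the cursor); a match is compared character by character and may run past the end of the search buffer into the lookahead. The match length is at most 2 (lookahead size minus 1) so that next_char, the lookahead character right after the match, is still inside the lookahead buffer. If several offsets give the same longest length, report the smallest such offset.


Try each offset into the search buffer:
  offset=1 (pos 3, char 'b'): match length 1
  offset=2 (pos 2, char 'a'): match length 0
  offset=3 (pos 1, char 'f'): match length 0
  offset=4 (pos 0, char 'b'): match length 2
Longest match has length 2 at offset 4.
next_char = character at position 4 + 2 = 6 -> 'b'

Best match: offset=4, length=2 (matching 'bf' starting at position 0)
LZ77 triple: (4, 2, 'b')


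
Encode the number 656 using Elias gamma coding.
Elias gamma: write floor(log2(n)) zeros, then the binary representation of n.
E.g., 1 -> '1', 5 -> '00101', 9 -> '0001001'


num_bits = floor(log2(656)) + 1 = 10
leading_zeros = num_bits - 1 = 9
binary(656) = 1010010000

Elias gamma(656) = '000000000' + '1010010000' = 0000000001010010000 (19 bits)


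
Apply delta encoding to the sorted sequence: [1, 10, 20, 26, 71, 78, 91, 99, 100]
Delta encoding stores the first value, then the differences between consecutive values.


First value: 1
Deltas:
  10 - 1 = 9
  20 - 10 = 10
  26 - 20 = 6
  71 - 26 = 45
  78 - 71 = 7
  91 - 78 = 13
  99 - 91 = 8
  100 - 99 = 1


Delta encoded: [1, 9, 10, 6, 45, 7, 13, 8, 1]


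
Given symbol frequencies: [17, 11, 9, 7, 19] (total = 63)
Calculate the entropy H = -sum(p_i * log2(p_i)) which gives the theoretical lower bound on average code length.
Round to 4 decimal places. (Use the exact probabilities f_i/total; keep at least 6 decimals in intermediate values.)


Per-symbol terms -p_i * log2(p_i) with p_i = f_i/63:
  p = 17/63 = 0.269841: log2(p) = -1.889817, -p*log2(p) = 0.509951
  p = 11/63 = 0.174603: log2(p) = -2.517848, -p*log2(p) = 0.439624
  p = 9/63 = 0.142857: log2(p) = -2.807355, -p*log2(p) = 0.401051
  p = 7/63 = 0.111111: log2(p) = -3.169925, -p*log2(p) = 0.352214
  p = 19/63 = 0.301587: log2(p) = -1.729352, -p*log2(p) = 0.521551
H = 0.509951 + 0.439624 + 0.401051 + 0.352214 + 0.521551 = 2.224391

H = 2.2244 bits/symbol


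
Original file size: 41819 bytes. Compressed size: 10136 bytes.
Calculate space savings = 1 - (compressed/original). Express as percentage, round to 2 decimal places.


ratio = compressed/original = 10136/41819 = 0.242378
savings = 1 - ratio = 1 - 0.242378 = 0.757622
as a percentage: 0.757622 * 100 = 75.76%

Space savings = 1 - 10136/41819 = 75.76%


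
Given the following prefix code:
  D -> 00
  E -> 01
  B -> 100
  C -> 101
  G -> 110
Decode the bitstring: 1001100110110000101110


Decoding step by step:
Bits 100 -> B
Bits 110 -> G
Bits 01 -> E
Bits 101 -> C
Bits 100 -> B
Bits 00 -> D
Bits 101 -> C
Bits 110 -> G


Decoded message: BGECBDCG


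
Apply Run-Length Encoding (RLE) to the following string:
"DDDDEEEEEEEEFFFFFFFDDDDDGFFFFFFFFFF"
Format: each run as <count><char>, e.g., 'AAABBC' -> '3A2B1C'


Scanning runs left to right:
  i=0: run of 'D' x 4 -> '4D'
  i=4: run of 'E' x 8 -> '8E'
  i=12: run of 'F' x 7 -> '7F'
  i=19: run of 'D' x 5 -> '5D'
  i=24: run of 'G' x 1 -> '1G'
  i=25: run of 'F' x 10 -> '10F'

RLE = 4D8E7F5D1G10F


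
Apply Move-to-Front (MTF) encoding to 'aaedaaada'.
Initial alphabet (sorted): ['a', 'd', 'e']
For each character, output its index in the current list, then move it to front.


MTF encoding:
'a': index 0 in ['a', 'd', 'e'] -> ['a', 'd', 'e']
'a': index 0 in ['a', 'd', 'e'] -> ['a', 'd', 'e']
'e': index 2 in ['a', 'd', 'e'] -> ['e', 'a', 'd']
'd': index 2 in ['e', 'a', 'd'] -> ['d', 'e', 'a']
'a': index 2 in ['d', 'e', 'a'] -> ['a', 'd', 'e']
'a': index 0 in ['a', 'd', 'e'] -> ['a', 'd', 'e']
'a': index 0 in ['a', 'd', 'e'] -> ['a', 'd', 'e']
'd': index 1 in ['a', 'd', 'e'] -> ['d', 'a', 'e']
'a': index 1 in ['d', 'a', 'e'] -> ['a', 'd', 'e']


Output: [0, 0, 2, 2, 2, 0, 0, 1, 1]


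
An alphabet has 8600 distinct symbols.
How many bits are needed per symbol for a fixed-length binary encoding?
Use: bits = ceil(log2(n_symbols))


log2(8600) = 13.0701
Bracket: 2^13 = 8192 < 8600 <= 2^14 = 16384
So ceil(log2(8600)) = 14

bits = ceil(log2(8600)) = ceil(13.0701) = 14 bits


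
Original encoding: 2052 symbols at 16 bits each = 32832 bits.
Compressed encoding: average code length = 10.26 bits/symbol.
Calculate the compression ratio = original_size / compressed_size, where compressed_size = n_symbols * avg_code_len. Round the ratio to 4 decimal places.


original_size = n_symbols * orig_bits = 2052 * 16 = 32832 bits
compressed_size = n_symbols * avg_code_len = 2052 * 10.26 = 21053.52 bits
ratio = original_size / compressed_size = 32832 / 21053.52 = 1.5595

Compression ratio = 1.5595


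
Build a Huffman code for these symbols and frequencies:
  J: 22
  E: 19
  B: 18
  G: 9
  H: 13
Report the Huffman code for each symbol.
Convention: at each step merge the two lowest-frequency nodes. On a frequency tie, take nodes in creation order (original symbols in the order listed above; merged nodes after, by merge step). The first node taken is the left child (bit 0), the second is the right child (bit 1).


Huffman tree construction:
Step 1: Merge G(9) + H(13) = 22
Step 2: Merge B(18) + E(19) = 37
Step 3: Merge J(22) + (G+H)(22) = 44
Step 4: Merge (B+E)(37) + (J+(G+H))(44) = 81
Read each symbol's code off the tree from the root (left child = 0, right child = 1).

Codes:
  J: 10 (length 2)
  E: 01 (length 2)
  B: 00 (length 2)
  G: 110 (length 3)
  H: 111 (length 3)
Average code length: 184/81 = 2.2716 bits/symbol


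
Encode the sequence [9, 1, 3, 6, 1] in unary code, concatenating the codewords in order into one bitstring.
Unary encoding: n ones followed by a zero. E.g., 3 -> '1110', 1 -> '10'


Encode each number as n ones followed by a terminating 0:
  9 -> 1111111110 (10 bits)
  1 -> 10 (2 bits)
  3 -> 1110 (4 bits)
  6 -> 1111110 (7 bits)
  1 -> 10 (2 bits)
Total length = 10 + 2 + 4 + 7 + 2 = 25 bits.

Unary([9, 1, 3, 6, 1]) = 1111111110101110111111010 (25 bits)


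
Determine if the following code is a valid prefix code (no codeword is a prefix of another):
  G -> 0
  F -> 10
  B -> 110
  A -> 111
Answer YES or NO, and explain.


Checking each pair (does one codeword prefix another?):
  G='0' vs F='10': no prefix
  G='0' vs B='110': no prefix
  G='0' vs A='111': no prefix
  F='10' vs G='0': no prefix
  F='10' vs B='110': no prefix
  F='10' vs A='111': no prefix
  B='110' vs G='0': no prefix
  B='110' vs F='10': no prefix
  B='110' vs A='111': no prefix
  A='111' vs G='0': no prefix
  A='111' vs F='10': no prefix
  A='111' vs B='110': no prefix
No violation found over all pairs.

YES -- this is a valid prefix code. No codeword is a prefix of any other codeword.


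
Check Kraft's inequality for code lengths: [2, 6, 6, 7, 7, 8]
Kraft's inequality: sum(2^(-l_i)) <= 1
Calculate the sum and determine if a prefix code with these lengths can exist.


Sum = 2^(-2) + 2^(-6) + 2^(-6) + 2^(-7) + 2^(-7) + 2^(-8)
    = 0.25 + 0.015625 + 0.015625 + 0.0078125 + 0.0078125 + 0.00390625
    = 77/256 = 0.30078125
Since 0.30078125 <= 1, Kraft's inequality IS satisfied.
A prefix code with these lengths CAN exist.

Kraft sum = 0.30078125. Satisfied.


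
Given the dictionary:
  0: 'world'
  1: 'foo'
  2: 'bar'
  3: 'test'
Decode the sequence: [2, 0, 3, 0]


Look up each index in the dictionary:
  2 -> 'bar'
  0 -> 'world'
  3 -> 'test'
  0 -> 'world'

Decoded: "bar world test world"


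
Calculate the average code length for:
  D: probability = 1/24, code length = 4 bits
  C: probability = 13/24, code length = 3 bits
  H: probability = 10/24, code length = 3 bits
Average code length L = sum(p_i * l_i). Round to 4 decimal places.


Weighted contributions p_i * l_i:
  D: (1/24) * 4 = 4/24
  C: (13/24) * 3 = 39/24
  H: (10/24) * 3 = 30/24
Sum = (4 + 39 + 30)/24 = 73/24

L = 73/24 = 3.0417 bits/symbol


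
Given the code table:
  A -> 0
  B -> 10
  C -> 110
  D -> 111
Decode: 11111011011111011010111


Decoding:
111 -> D
110 -> C
110 -> C
111 -> D
110 -> C
110 -> C
10 -> B
111 -> D


Result: DCCDCCBD


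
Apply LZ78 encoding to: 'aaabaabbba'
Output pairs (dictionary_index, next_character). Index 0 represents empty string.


LZ78 encoding steps:
Dictionary: {0: ''}
Step 1: w='' (idx 0), next='a' -> output (0, 'a'), add 'a' as idx 1
Step 2: w='a' (idx 1), next='a' -> output (1, 'a'), add 'aa' as idx 2
Step 3: w='' (idx 0), next='b' -> output (0, 'b'), add 'b' as idx 3
Step 4: w='aa' (idx 2), next='b' -> output (2, 'b'), add 'aab' as idx 4
Step 5: w='b' (idx 3), next='b' -> output (3, 'b'), add 'bb' as idx 5
Step 6: w='a' (idx 1), end of input -> output (1, '')


Encoded: [(0, 'a'), (1, 'a'), (0, 'b'), (2, 'b'), (3, 'b'), (1, '')]


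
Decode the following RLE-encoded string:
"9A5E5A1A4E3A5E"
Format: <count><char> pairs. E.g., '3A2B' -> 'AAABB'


Expanding each <count><char> pair:
  9A -> 'AAAAAAAAA'
  5E -> 'EEEEE'
  5A -> 'AAAAA'
  1A -> 'A'
  4E -> 'EEEE'
  3A -> 'AAA'
  5E -> 'EEEEE'

Decoded = AAAAAAAAAEEEEEAAAAAAEEEEAAAEEEEE


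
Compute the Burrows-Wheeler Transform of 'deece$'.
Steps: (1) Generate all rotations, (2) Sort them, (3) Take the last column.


Rotations (sorted):
  0: $deece -> last char: e
  1: ce$dee -> last char: e
  2: deece$ -> last char: $
  3: e$deec -> last char: c
  4: ece$de -> last char: e
  5: eece$d -> last char: d


BWT = ee$ced


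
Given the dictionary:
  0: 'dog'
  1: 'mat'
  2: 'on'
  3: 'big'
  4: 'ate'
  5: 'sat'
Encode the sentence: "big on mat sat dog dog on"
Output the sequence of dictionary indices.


Look up each word in the dictionary:
  'big' -> 3
  'on' -> 2
  'mat' -> 1
  'sat' -> 5
  'dog' -> 0
  'dog' -> 0
  'on' -> 2

Encoded: [3, 2, 1, 5, 0, 0, 2]


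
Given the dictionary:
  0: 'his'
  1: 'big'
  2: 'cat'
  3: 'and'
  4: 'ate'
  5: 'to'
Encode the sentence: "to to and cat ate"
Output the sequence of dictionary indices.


Look up each word in the dictionary:
  'to' -> 5
  'to' -> 5
  'and' -> 3
  'cat' -> 2
  'ate' -> 4

Encoded: [5, 5, 3, 2, 4]


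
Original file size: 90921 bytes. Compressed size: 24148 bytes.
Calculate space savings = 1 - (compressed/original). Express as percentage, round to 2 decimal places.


ratio = compressed/original = 24148/90921 = 0.265593
savings = 1 - ratio = 1 - 0.265593 = 0.734407
as a percentage: 0.734407 * 100 = 73.44%

Space savings = 1 - 24148/90921 = 73.44%


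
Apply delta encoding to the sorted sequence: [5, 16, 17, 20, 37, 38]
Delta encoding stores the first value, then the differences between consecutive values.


First value: 5
Deltas:
  16 - 5 = 11
  17 - 16 = 1
  20 - 17 = 3
  37 - 20 = 17
  38 - 37 = 1


Delta encoded: [5, 11, 1, 3, 17, 1]


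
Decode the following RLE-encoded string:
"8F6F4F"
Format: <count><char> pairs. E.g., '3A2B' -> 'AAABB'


Expanding each <count><char> pair:
  8F -> 'FFFFFFFF'
  6F -> 'FFFFFF'
  4F -> 'FFFF'

Decoded = FFFFFFFFFFFFFFFFFF


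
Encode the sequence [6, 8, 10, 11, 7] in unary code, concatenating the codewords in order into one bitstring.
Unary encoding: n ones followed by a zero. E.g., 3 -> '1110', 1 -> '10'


Encode each number as n ones followed by a terminating 0:
  6 -> 1111110 (7 bits)
  8 -> 111111110 (9 bits)
  10 -> 11111111110 (11 bits)
  11 -> 111111111110 (12 bits)
  7 -> 11111110 (8 bits)
Total length = 7 + 9 + 11 + 12 + 8 = 47 bits.

Unary([6, 8, 10, 11, 7]) = 11111101111111101111111111011111111111011111110 (47 bits)


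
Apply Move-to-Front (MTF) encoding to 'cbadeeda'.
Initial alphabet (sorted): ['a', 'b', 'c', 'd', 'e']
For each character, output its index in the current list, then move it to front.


MTF encoding:
'c': index 2 in ['a', 'b', 'c', 'd', 'e'] -> ['c', 'a', 'b', 'd', 'e']
'b': index 2 in ['c', 'a', 'b', 'd', 'e'] -> ['b', 'c', 'a', 'd', 'e']
'a': index 2 in ['b', 'c', 'a', 'd', 'e'] -> ['a', 'b', 'c', 'd', 'e']
'd': index 3 in ['a', 'b', 'c', 'd', 'e'] -> ['d', 'a', 'b', 'c', 'e']
'e': index 4 in ['d', 'a', 'b', 'c', 'e'] -> ['e', 'd', 'a', 'b', 'c']
'e': index 0 in ['e', 'd', 'a', 'b', 'c'] -> ['e', 'd', 'a', 'b', 'c']
'd': index 1 in ['e', 'd', 'a', 'b', 'c'] -> ['d', 'e', 'a', 'b', 'c']
'a': index 2 in ['d', 'e', 'a', 'b', 'c'] -> ['a', 'd', 'e', 'b', 'c']


Output: [2, 2, 2, 3, 4, 0, 1, 2]


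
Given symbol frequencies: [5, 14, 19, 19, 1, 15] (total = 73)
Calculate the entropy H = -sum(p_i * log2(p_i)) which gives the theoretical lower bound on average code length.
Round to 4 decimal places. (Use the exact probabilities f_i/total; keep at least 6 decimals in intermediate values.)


Per-symbol terms -p_i * log2(p_i) with p_i = f_i/73:
  p = 5/73 = 0.068493: log2(p) = -3.867896, -p*log2(p) = 0.264924
  p = 14/73 = 0.191781: log2(p) = -2.382470, -p*log2(p) = 0.456912
  p = 19/73 = 0.260274: log2(p) = -1.941897, -p*log2(p) = 0.505425
  p = 19/73 = 0.260274: log2(p) = -1.941897, -p*log2(p) = 0.505425
  p = 1/73 = 0.013699: log2(p) = -6.189825, -p*log2(p) = 0.084792
  p = 15/73 = 0.205479: log2(p) = -2.282934, -p*log2(p) = 0.469096
H = 0.264924 + 0.456912 + 0.505425 + 0.505425 + 0.084792 + 0.469096 = 2.286574

H = 2.2866 bits/symbol


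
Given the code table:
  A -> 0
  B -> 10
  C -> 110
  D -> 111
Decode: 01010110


Decoding:
0 -> A
10 -> B
10 -> B
110 -> C


Result: ABBC


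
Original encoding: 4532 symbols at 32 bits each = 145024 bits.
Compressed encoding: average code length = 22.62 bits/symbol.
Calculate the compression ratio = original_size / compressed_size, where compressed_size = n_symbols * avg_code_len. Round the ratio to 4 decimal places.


original_size = n_symbols * orig_bits = 4532 * 32 = 145024 bits
compressed_size = n_symbols * avg_code_len = 4532 * 22.62 = 102513.84 bits
ratio = original_size / compressed_size = 145024 / 102513.84 = 1.4147

Compression ratio = 1.4147


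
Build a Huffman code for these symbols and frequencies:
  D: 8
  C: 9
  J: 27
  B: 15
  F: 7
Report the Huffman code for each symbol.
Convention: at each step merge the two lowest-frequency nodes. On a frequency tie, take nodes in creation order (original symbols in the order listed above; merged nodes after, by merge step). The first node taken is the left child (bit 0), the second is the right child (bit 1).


Huffman tree construction:
Step 1: Merge F(7) + D(8) = 15
Step 2: Merge C(9) + B(15) = 24
Step 3: Merge (F+D)(15) + (C+B)(24) = 39
Step 4: Merge J(27) + ((F+D)+(C+B))(39) = 66
Read each symbol's code off the tree from the root (left child = 0, right child = 1).

Codes:
  D: 101 (length 3)
  C: 110 (length 3)
  J: 0 (length 1)
  B: 111 (length 3)
  F: 100 (length 3)
Average code length: 144/66 = 2.1818 bits/symbol


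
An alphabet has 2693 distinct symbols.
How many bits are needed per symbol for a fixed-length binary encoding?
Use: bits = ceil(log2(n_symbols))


log2(2693) = 11.395
Bracket: 2^11 = 2048 < 2693 <= 2^12 = 4096
So ceil(log2(2693)) = 12

bits = ceil(log2(2693)) = ceil(11.395) = 12 bits


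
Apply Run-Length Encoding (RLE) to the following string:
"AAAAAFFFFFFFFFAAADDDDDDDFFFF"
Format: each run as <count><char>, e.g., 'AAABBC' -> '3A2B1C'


Scanning runs left to right:
  i=0: run of 'A' x 5 -> '5A'
  i=5: run of 'F' x 9 -> '9F'
  i=14: run of 'A' x 3 -> '3A'
  i=17: run of 'D' x 7 -> '7D'
  i=24: run of 'F' x 4 -> '4F'

RLE = 5A9F3A7D4F


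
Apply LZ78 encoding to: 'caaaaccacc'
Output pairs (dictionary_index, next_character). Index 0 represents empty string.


LZ78 encoding steps:
Dictionary: {0: ''}
Step 1: w='' (idx 0), next='c' -> output (0, 'c'), add 'c' as idx 1
Step 2: w='' (idx 0), next='a' -> output (0, 'a'), add 'a' as idx 2
Step 3: w='a' (idx 2), next='a' -> output (2, 'a'), add 'aa' as idx 3
Step 4: w='a' (idx 2), next='c' -> output (2, 'c'), add 'ac' as idx 4
Step 5: w='c' (idx 1), next='a' -> output (1, 'a'), add 'ca' as idx 5
Step 6: w='c' (idx 1), next='c' -> output (1, 'c'), add 'cc' as idx 6


Encoded: [(0, 'c'), (0, 'a'), (2, 'a'), (2, 'c'), (1, 'a'), (1, 'c')]


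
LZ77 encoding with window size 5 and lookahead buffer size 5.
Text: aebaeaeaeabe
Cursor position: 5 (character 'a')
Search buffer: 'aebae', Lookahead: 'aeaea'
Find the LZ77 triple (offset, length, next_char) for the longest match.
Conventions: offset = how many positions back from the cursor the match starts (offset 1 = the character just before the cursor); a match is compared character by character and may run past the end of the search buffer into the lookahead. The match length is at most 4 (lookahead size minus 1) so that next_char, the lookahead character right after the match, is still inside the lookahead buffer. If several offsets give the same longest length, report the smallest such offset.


Try each offset into the search buffer:
  offset=1 (pos 4, char 'e'): match length 0
  offset=2 (pos 3, char 'a'): match length 4
  offset=3 (pos 2, char 'b'): match length 0
  offset=4 (pos 1, char 'e'): match length 0
  offset=5 (pos 0, char 'a'): match length 2
Longest match has length 4 at offset 2.
next_char = character at position 5 + 4 = 9 -> 'a'

Best match: offset=2, length=4 (matching 'aeae' starting at position 3)
LZ77 triple: (2, 4, 'a')


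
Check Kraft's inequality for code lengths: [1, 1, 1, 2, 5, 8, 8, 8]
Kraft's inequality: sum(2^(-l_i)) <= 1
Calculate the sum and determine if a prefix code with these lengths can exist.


Sum = 2^(-1) + 2^(-1) + 2^(-1) + 2^(-2) + 2^(-5) + 2^(-8) + 2^(-8) + 2^(-8)
    = 0.5 + 0.5 + 0.5 + 0.25 + 0.03125 + 0.00390625 + 0.00390625 + 0.00390625
    = 459/256 = 1.79296875
Since 1.79296875 > 1, Kraft's inequality is NOT satisfied.
A prefix code with these lengths CANNOT exist.

Kraft sum = 1.79296875. Not satisfied.


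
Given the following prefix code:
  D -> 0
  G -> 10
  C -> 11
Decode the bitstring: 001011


Decoding step by step:
Bits 0 -> D
Bits 0 -> D
Bits 10 -> G
Bits 11 -> C


Decoded message: DDGC


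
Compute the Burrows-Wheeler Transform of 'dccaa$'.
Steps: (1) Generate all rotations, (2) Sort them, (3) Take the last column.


Rotations (sorted):
  0: $dccaa -> last char: a
  1: a$dcca -> last char: a
  2: aa$dcc -> last char: c
  3: caa$dc -> last char: c
  4: ccaa$d -> last char: d
  5: dccaa$ -> last char: $


BWT = aaccd$


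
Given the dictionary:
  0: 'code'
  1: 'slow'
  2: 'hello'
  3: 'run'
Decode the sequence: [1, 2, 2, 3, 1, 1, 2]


Look up each index in the dictionary:
  1 -> 'slow'
  2 -> 'hello'
  2 -> 'hello'
  3 -> 'run'
  1 -> 'slow'
  1 -> 'slow'
  2 -> 'hello'

Decoded: "slow hello hello run slow slow hello"


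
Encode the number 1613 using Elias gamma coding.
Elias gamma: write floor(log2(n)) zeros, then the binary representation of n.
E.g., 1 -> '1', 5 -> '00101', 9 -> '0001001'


num_bits = floor(log2(1613)) + 1 = 11
leading_zeros = num_bits - 1 = 10
binary(1613) = 11001001101

Elias gamma(1613) = '0000000000' + '11001001101' = 000000000011001001101 (21 bits)


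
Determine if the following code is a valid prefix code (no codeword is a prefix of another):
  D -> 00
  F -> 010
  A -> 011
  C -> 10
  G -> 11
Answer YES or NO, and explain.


Checking each pair (does one codeword prefix another?):
  D='00' vs F='010': no prefix
  D='00' vs A='011': no prefix
  D='00' vs C='10': no prefix
  D='00' vs G='11': no prefix
  F='010' vs D='00': no prefix
  F='010' vs A='011': no prefix
  F='010' vs C='10': no prefix
  F='010' vs G='11': no prefix
  A='011' vs D='00': no prefix
  A='011' vs F='010': no prefix
  A='011' vs C='10': no prefix
  A='011' vs G='11': no prefix
  C='10' vs D='00': no prefix
  C='10' vs F='010': no prefix
  C='10' vs A='011': no prefix
  C='10' vs G='11': no prefix
  G='11' vs D='00': no prefix
  G='11' vs F='010': no prefix
  G='11' vs A='011': no prefix
  G='11' vs C='10': no prefix
No violation found over all pairs.

YES -- this is a valid prefix code. No codeword is a prefix of any other codeword.


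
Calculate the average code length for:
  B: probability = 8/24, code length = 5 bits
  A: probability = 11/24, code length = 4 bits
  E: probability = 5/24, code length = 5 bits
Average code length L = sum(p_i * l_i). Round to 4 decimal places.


Weighted contributions p_i * l_i:
  B: (8/24) * 5 = 40/24
  A: (11/24) * 4 = 44/24
  E: (5/24) * 5 = 25/24
Sum = (40 + 44 + 25)/24 = 109/24

L = 109/24 = 4.5417 bits/symbol


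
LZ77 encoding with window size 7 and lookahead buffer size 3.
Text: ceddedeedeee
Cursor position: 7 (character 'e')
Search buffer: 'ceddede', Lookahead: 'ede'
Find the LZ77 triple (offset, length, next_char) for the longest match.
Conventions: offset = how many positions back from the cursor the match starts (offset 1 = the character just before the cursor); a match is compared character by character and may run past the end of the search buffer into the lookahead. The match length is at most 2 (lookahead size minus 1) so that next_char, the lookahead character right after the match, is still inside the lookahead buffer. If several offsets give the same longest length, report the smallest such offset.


Try each offset into the search buffer:
  offset=1 (pos 6, char 'e'): match length 1
  offset=2 (pos 5, char 'd'): match length 0
  offset=3 (pos 4, char 'e'): match length 2
  offset=4 (pos 3, char 'd'): match length 0
  offset=5 (pos 2, char 'd'): match length 0
  offset=6 (pos 1, char 'e'): match length 2
  offset=7 (pos 0, char 'c'): match length 0
Longest match has length 2, found at offsets 3, 6; take the smallest, offset 3.
next_char = character at position 7 + 2 = 9 -> 'e'

Best match: offset=3, length=2 (matching 'ed' starting at position 4)
LZ77 triple: (3, 2, 'e')


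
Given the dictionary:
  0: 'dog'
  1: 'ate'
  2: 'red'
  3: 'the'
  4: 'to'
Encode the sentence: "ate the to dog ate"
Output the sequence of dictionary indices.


Look up each word in the dictionary:
  'ate' -> 1
  'the' -> 3
  'to' -> 4
  'dog' -> 0
  'ate' -> 1

Encoded: [1, 3, 4, 0, 1]


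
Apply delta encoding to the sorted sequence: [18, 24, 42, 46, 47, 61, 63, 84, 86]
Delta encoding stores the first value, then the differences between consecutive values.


First value: 18
Deltas:
  24 - 18 = 6
  42 - 24 = 18
  46 - 42 = 4
  47 - 46 = 1
  61 - 47 = 14
  63 - 61 = 2
  84 - 63 = 21
  86 - 84 = 2


Delta encoded: [18, 6, 18, 4, 1, 14, 2, 21, 2]


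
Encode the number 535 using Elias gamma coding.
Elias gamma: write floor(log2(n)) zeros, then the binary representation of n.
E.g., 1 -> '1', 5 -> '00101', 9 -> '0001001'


num_bits = floor(log2(535)) + 1 = 10
leading_zeros = num_bits - 1 = 9
binary(535) = 1000010111

Elias gamma(535) = '000000000' + '1000010111' = 0000000001000010111 (19 bits)


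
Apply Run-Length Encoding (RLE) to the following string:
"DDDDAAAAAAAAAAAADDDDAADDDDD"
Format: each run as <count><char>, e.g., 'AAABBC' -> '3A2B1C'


Scanning runs left to right:
  i=0: run of 'D' x 4 -> '4D'
  i=4: run of 'A' x 12 -> '12A'
  i=16: run of 'D' x 4 -> '4D'
  i=20: run of 'A' x 2 -> '2A'
  i=22: run of 'D' x 5 -> '5D'

RLE = 4D12A4D2A5D


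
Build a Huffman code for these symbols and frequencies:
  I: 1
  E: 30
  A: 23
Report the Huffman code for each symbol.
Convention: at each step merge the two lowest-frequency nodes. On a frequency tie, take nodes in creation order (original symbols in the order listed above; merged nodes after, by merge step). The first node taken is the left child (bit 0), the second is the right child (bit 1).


Huffman tree construction:
Step 1: Merge I(1) + A(23) = 24
Step 2: Merge (I+A)(24) + E(30) = 54
Read each symbol's code off the tree from the root (left child = 0, right child = 1).

Codes:
  I: 00 (length 2)
  E: 1 (length 1)
  A: 01 (length 2)
Average code length: 78/54 = 1.4444 bits/symbol


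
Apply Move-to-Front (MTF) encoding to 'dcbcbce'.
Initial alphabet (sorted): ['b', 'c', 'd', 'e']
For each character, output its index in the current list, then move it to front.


MTF encoding:
'd': index 2 in ['b', 'c', 'd', 'e'] -> ['d', 'b', 'c', 'e']
'c': index 2 in ['d', 'b', 'c', 'e'] -> ['c', 'd', 'b', 'e']
'b': index 2 in ['c', 'd', 'b', 'e'] -> ['b', 'c', 'd', 'e']
'c': index 1 in ['b', 'c', 'd', 'e'] -> ['c', 'b', 'd', 'e']
'b': index 1 in ['c', 'b', 'd', 'e'] -> ['b', 'c', 'd', 'e']
'c': index 1 in ['b', 'c', 'd', 'e'] -> ['c', 'b', 'd', 'e']
'e': index 3 in ['c', 'b', 'd', 'e'] -> ['e', 'c', 'b', 'd']


Output: [2, 2, 2, 1, 1, 1, 3]


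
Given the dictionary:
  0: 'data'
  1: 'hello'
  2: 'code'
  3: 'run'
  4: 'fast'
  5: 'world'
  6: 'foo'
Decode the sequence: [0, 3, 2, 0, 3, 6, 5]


Look up each index in the dictionary:
  0 -> 'data'
  3 -> 'run'
  2 -> 'code'
  0 -> 'data'
  3 -> 'run'
  6 -> 'foo'
  5 -> 'world'

Decoded: "data run code data run foo world"


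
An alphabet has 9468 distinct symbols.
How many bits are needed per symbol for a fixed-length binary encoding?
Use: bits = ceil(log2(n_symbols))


log2(9468) = 13.2088
Bracket: 2^13 = 8192 < 9468 <= 2^14 = 16384
So ceil(log2(9468)) = 14

bits = ceil(log2(9468)) = ceil(13.2088) = 14 bits


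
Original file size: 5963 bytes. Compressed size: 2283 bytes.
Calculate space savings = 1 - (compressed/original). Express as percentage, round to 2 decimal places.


ratio = compressed/original = 2283/5963 = 0.382861
savings = 1 - ratio = 1 - 0.382861 = 0.617139
as a percentage: 0.617139 * 100 = 61.71%

Space savings = 1 - 2283/5963 = 61.71%


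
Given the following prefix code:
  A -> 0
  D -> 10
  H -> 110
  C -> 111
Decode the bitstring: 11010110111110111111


Decoding step by step:
Bits 110 -> H
Bits 10 -> D
Bits 110 -> H
Bits 111 -> C
Bits 110 -> H
Bits 111 -> C
Bits 111 -> C


Decoded message: HDHCHCC


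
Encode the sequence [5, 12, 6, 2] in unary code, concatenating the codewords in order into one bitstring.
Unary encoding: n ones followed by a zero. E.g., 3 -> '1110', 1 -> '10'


Encode each number as n ones followed by a terminating 0:
  5 -> 111110 (6 bits)
  12 -> 1111111111110 (13 bits)
  6 -> 1111110 (7 bits)
  2 -> 110 (3 bits)
Total length = 6 + 13 + 7 + 3 = 29 bits.

Unary([5, 12, 6, 2]) = 11111011111111111101111110110 (29 bits)


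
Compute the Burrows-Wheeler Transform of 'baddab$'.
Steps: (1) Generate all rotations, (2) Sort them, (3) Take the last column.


Rotations (sorted):
  0: $baddab -> last char: b
  1: ab$badd -> last char: d
  2: addab$b -> last char: b
  3: b$badda -> last char: a
  4: baddab$ -> last char: $
  5: dab$bad -> last char: d
  6: ddab$ba -> last char: a


BWT = bdba$da


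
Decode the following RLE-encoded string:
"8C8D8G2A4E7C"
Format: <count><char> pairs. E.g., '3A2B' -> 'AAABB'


Expanding each <count><char> pair:
  8C -> 'CCCCCCCC'
  8D -> 'DDDDDDDD'
  8G -> 'GGGGGGGG'
  2A -> 'AA'
  4E -> 'EEEE'
  7C -> 'CCCCCCC'

Decoded = CCCCCCCCDDDDDDDDGGGGGGGGAAEEEECCCCCCC


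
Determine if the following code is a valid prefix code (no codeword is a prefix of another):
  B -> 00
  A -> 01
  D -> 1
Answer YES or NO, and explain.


Checking each pair (does one codeword prefix another?):
  B='00' vs A='01': no prefix
  B='00' vs D='1': no prefix
  A='01' vs B='00': no prefix
  A='01' vs D='1': no prefix
  D='1' vs B='00': no prefix
  D='1' vs A='01': no prefix
No violation found over all pairs.

YES -- this is a valid prefix code. No codeword is a prefix of any other codeword.


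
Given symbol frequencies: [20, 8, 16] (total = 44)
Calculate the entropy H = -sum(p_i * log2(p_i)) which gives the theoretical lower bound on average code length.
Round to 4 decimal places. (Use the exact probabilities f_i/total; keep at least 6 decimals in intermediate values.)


Per-symbol terms -p_i * log2(p_i) with p_i = f_i/44:
  p = 20/44 = 0.454545: log2(p) = -1.137504, -p*log2(p) = 0.517047
  p = 8/44 = 0.181818: log2(p) = -2.459432, -p*log2(p) = 0.447169
  p = 16/44 = 0.363636: log2(p) = -1.459432, -p*log2(p) = 0.530702
H = 0.517047 + 0.447169 + 0.530702 = 1.494918

H = 1.4949 bits/symbol


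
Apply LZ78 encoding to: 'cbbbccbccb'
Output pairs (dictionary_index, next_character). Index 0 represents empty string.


LZ78 encoding steps:
Dictionary: {0: ''}
Step 1: w='' (idx 0), next='c' -> output (0, 'c'), add 'c' as idx 1
Step 2: w='' (idx 0), next='b' -> output (0, 'b'), add 'b' as idx 2
Step 3: w='b' (idx 2), next='b' -> output (2, 'b'), add 'bb' as idx 3
Step 4: w='c' (idx 1), next='c' -> output (1, 'c'), add 'cc' as idx 4
Step 5: w='b' (idx 2), next='c' -> output (2, 'c'), add 'bc' as idx 5
Step 6: w='c' (idx 1), next='b' -> output (1, 'b'), add 'cb' as idx 6


Encoded: [(0, 'c'), (0, 'b'), (2, 'b'), (1, 'c'), (2, 'c'), (1, 'b')]


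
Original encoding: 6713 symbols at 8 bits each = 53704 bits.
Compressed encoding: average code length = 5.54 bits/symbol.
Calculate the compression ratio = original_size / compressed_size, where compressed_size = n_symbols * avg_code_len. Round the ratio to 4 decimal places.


original_size = n_symbols * orig_bits = 6713 * 8 = 53704 bits
compressed_size = n_symbols * avg_code_len = 6713 * 5.54 = 37190.02 bits
ratio = original_size / compressed_size = 53704 / 37190.02 = 1.444

Compression ratio = 1.444


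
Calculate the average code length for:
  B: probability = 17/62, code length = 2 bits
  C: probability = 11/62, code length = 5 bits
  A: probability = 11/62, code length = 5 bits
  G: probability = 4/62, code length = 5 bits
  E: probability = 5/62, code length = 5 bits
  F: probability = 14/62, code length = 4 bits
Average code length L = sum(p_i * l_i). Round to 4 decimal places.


Weighted contributions p_i * l_i:
  B: (17/62) * 2 = 34/62
  C: (11/62) * 5 = 55/62
  A: (11/62) * 5 = 55/62
  G: (4/62) * 5 = 20/62
  E: (5/62) * 5 = 25/62
  F: (14/62) * 4 = 56/62
Sum = (34 + 55 + 55 + 20 + 25 + 56)/62 = 245/62

L = 245/62 = 3.9516 bits/symbol


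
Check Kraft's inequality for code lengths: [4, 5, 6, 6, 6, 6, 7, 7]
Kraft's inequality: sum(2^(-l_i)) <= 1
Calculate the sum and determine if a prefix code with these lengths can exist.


Sum = 2^(-4) + 2^(-5) + 2^(-6) + 2^(-6) + 2^(-6) + 2^(-6) + 2^(-7) + 2^(-7)
    = 0.0625 + 0.03125 + 0.015625 + 0.015625 + 0.015625 + 0.015625 + 0.0078125 + 0.0078125
    = 22/128 = 0.171875
Since 0.171875 <= 1, Kraft's inequality IS satisfied.
A prefix code with these lengths CAN exist.

Kraft sum = 0.171875. Satisfied.
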